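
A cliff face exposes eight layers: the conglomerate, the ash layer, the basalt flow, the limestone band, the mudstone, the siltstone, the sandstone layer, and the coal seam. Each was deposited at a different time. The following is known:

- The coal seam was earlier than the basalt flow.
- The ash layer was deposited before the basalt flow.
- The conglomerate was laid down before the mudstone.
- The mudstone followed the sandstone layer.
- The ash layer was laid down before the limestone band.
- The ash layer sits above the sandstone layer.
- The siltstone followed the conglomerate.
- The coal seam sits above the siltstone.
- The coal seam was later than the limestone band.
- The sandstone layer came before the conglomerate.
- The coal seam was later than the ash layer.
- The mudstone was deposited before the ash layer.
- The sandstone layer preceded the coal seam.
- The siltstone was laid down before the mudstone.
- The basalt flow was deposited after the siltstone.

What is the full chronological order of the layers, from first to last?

the sandstone layer, the conglomerate, the siltstone, the mudstone, the ash layer, the limestone band, the coal seam, the basalt flow

The constraints fix every adjacent pair, so only one ordering works:
the sandstone layer → the conglomerate → the siltstone → the mudstone → the ash layer → the limestone band → the coal seam → the basalt flow.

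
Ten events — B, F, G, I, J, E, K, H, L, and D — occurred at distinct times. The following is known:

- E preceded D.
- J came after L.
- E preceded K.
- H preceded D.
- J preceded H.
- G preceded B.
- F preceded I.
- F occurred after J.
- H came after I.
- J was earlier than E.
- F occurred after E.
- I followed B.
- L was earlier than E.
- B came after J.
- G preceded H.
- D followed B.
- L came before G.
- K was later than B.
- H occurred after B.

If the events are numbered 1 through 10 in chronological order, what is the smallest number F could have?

E, J, and L must all come before F — 3 forced predecessors.
Nothing else is forced ahead of F, so its earliest slot is position 3 + 1 = 4.

4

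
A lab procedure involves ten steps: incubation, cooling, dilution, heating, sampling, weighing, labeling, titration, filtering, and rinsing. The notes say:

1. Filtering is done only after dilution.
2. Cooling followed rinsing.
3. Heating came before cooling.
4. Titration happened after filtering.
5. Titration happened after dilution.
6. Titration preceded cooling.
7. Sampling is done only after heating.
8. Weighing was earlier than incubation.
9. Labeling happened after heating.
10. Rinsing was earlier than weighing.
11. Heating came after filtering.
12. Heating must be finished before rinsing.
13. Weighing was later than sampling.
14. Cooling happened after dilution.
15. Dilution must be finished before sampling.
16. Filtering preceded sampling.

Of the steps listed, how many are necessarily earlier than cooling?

Directly stated before cooling: dilution, heating, rinsing, and titration.
Filtering reaches cooling via filtering → titration → cooling.
No chain forces incubation (or any of the others) ahead of cooling.
That's dilution, filtering, heating, rinsing, and titration — 5 in all.

5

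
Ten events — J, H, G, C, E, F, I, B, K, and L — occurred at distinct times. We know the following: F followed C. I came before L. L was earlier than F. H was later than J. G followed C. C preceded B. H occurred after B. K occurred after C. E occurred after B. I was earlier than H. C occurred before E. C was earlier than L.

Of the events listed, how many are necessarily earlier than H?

4

Directly stated before H: B, I, and J.
C reaches H via C → B → H.
No chain forces E (or any of the others) ahead of H.
That's B, C, I, and J — 4 in all.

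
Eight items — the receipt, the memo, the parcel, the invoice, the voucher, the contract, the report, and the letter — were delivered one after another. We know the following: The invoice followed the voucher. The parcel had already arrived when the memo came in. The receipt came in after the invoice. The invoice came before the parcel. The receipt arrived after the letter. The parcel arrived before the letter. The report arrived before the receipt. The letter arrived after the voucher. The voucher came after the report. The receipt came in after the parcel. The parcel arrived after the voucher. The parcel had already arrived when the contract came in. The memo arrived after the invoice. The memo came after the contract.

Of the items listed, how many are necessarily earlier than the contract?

Directly stated before the contract: the parcel.
The invoice reaches the contract via the invoice → the parcel → the contract.
The report reaches the contract via the report → the voucher → the parcel → the contract.
The voucher reaches the contract via the voucher → the parcel → the contract.
No chain forces the receipt (or any of the others) ahead of the contract.
That's the invoice, the parcel, the report, and the voucher — 4 in all.

4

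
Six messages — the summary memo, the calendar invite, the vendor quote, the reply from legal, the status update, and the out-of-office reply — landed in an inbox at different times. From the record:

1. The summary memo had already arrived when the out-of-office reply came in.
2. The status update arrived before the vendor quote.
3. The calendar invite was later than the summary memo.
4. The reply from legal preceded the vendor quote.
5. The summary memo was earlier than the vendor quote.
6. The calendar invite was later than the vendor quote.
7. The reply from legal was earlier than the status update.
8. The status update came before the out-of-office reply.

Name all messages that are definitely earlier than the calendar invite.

Directly stated before the calendar invite: the summary memo and the vendor quote.
The reply from legal reaches the calendar invite via the reply from legal → the vendor quote → the calendar invite.
The status update reaches the calendar invite via the status update → the vendor quote → the calendar invite.

the reply from legal, the status update, the summary memo, the vendor quote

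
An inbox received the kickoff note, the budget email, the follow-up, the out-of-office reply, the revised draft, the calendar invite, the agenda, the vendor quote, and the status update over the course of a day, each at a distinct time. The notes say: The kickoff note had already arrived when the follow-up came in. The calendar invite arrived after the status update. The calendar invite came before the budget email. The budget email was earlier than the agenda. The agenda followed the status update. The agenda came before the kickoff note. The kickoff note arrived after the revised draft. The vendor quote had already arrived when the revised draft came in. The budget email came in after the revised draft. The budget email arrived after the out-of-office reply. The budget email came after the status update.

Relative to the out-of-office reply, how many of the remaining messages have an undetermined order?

Forced after the out-of-office reply: the agenda, the budget email, the follow-up, and the kickoff note.
That leaves the calendar invite, the revised draft, the status update, and the vendor quote with no forced order relative to the out-of-office reply — 4.

4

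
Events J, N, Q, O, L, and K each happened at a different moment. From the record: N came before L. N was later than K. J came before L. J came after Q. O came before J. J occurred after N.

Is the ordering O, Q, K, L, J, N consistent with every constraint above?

The constraints require N before J, but in the proposed sequence J appears ahead of N. That one violation is enough.

no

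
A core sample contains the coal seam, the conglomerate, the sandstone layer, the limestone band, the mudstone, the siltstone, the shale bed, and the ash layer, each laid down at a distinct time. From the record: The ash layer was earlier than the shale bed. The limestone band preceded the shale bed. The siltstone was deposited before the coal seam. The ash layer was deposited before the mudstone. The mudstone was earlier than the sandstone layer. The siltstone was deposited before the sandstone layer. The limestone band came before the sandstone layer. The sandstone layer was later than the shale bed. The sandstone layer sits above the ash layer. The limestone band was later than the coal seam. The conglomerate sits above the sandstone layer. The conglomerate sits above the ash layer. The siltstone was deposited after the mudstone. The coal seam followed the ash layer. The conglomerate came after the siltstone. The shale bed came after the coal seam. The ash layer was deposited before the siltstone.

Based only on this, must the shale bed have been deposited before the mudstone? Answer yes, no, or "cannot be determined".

Tracing the constraints gives the mudstone → the siltstone → the coal seam → the shale bed, so the mudstone must come before the shale bed.
That means the shale bed cannot be before the mudstone.

no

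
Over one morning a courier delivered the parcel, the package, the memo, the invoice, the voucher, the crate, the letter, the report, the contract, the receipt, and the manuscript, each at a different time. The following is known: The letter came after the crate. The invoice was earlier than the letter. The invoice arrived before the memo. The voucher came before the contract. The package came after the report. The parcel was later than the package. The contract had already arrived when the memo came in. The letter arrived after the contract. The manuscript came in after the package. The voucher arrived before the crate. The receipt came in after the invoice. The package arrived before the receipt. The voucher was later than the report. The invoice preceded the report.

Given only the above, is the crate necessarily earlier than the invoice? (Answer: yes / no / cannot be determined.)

no

Tracing the constraints gives the invoice → the report → the voucher → the crate, so the invoice must come before the crate.
That means the crate cannot be before the invoice.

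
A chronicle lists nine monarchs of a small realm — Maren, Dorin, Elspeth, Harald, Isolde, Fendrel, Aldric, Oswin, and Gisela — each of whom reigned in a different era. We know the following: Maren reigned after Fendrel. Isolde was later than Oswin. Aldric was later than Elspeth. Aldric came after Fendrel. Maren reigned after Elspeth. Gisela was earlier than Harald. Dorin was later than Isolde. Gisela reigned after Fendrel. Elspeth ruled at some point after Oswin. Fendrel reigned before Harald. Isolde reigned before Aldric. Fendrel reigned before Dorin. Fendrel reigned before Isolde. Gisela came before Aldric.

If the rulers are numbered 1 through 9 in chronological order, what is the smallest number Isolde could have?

3

Fendrel and Oswin must both come before Isolde — 2 forced predecessors.
Nothing else is forced ahead of Isolde, so their earliest slot is position 2 + 1 = 3.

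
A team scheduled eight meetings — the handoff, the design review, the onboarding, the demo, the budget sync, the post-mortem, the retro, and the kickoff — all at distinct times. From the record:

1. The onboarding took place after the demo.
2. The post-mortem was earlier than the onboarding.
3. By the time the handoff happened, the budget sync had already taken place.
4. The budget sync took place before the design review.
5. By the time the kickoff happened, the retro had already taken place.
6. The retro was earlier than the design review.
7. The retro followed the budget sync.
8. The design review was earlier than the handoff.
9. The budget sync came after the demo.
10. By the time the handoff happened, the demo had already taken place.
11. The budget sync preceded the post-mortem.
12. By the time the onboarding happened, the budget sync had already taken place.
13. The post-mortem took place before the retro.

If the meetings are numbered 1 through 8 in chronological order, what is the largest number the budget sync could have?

The budget sync must come before the design review, the handoff, the kickoff, the onboarding, the post-mortem, and the retro — 6 meetings forced after it.
Everything else can be placed before the budget sync in some valid order, so the budget sync can sit as late as position 8 − 6 = 2.

2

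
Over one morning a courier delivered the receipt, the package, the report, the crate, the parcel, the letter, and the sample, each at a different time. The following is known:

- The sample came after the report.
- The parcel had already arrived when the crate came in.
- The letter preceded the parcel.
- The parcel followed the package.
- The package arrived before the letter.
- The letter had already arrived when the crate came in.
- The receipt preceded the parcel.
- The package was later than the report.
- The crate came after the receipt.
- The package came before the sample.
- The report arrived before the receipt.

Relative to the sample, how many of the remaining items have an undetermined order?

4

Forced before the sample: the package and the report.
That leaves the crate, the letter, the parcel, and the receipt with no forced order relative to the sample — 4.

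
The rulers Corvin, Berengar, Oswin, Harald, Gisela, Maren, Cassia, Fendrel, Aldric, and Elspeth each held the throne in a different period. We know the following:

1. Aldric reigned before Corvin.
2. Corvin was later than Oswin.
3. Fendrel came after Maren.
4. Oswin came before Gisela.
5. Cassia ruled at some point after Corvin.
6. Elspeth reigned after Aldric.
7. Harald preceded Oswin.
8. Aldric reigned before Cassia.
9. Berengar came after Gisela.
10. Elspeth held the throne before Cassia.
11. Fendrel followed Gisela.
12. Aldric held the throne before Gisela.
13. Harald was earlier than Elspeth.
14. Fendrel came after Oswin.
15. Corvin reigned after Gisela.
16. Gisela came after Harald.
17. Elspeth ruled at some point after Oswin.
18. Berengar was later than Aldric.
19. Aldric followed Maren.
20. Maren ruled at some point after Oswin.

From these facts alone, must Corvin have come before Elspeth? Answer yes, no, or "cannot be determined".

cannot be determined

No chain of stated constraints runs from Corvin to Elspeth, and none runs from Elspeth to Corvin either.
So the relative order of Corvin and Elspeth is not fixed by the given facts.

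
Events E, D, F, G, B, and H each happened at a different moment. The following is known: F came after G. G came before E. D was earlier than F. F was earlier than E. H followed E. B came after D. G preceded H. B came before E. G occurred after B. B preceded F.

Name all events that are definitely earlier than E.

Directly stated before E: B, F, and G.
D reaches E via D → B → E.

B, D, F, G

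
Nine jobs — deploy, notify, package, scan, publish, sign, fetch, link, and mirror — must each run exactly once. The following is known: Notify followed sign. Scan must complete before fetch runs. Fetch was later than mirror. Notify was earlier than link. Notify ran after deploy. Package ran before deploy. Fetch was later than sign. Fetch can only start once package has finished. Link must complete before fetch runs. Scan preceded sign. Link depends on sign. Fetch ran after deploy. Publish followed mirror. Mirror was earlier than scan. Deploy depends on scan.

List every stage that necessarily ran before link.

deploy, mirror, notify, package, scan, sign

Directly stated before link: notify and sign.
Deploy reaches link via deploy → notify → link.
Mirror reaches link via mirror → scan → sign → link.
Package reaches link via package → deploy → notify → link.
Likewise scan reaches link by chaining the stated constraints.
No chain forces fetch (or any of the others) ahead of link.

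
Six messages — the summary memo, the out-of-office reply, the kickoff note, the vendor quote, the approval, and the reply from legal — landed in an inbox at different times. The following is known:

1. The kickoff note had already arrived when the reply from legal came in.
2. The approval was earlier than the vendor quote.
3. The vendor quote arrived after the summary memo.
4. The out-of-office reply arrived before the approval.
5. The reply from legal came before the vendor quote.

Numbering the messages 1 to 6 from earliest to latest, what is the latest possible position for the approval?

5

The approval must come before the vendor quote — 1 message forced after it.
Everything else can be placed before the approval in some valid order, so the approval can sit as late as position 6 − 1 = 5.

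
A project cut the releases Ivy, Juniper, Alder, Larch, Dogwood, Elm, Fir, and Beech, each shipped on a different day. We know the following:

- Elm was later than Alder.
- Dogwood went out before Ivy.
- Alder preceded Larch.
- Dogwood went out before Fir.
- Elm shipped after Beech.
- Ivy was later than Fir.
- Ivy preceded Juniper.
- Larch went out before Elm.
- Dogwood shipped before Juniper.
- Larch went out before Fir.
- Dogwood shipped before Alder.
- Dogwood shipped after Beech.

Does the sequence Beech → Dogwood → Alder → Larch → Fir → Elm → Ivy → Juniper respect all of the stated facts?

Check each stated constraint against the proposed order — e.g. Beech is ahead of Elm; Dogwood is ahead of Juniper. Every pair is in the required order; nothing is violated.

yes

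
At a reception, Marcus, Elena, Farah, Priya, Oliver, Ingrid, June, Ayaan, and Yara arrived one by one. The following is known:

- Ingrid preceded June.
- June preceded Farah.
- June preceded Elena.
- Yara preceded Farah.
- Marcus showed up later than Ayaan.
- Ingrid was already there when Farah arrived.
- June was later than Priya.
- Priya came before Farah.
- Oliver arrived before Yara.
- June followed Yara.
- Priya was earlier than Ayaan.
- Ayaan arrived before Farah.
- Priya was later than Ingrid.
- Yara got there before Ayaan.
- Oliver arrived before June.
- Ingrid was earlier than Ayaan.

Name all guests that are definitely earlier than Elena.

Directly stated before Elena: June.
Ingrid reaches Elena via Ingrid → June → Elena.
Oliver reaches Elena via Oliver → June → Elena.
Priya reaches Elena via Priya → June → Elena.
Likewise Yara reaches Elena by chaining the stated constraints.

Ingrid, June, Oliver, Priya, Yara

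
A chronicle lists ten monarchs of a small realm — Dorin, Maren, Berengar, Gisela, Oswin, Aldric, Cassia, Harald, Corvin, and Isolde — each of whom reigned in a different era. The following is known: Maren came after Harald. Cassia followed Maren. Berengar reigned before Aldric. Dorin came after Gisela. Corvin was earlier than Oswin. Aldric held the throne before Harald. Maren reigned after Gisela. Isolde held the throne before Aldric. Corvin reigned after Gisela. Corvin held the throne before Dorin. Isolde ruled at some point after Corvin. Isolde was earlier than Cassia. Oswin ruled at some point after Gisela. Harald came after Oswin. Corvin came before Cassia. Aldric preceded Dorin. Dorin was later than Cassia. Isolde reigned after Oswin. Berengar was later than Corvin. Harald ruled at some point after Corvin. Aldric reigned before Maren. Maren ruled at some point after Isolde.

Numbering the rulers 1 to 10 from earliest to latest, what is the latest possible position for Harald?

Harald must come before Cassia, Dorin, and Maren — 3 rulers forced after them.
Everything else can be placed before Harald in some valid order, so Harald can sit as late as position 10 − 3 = 7.

7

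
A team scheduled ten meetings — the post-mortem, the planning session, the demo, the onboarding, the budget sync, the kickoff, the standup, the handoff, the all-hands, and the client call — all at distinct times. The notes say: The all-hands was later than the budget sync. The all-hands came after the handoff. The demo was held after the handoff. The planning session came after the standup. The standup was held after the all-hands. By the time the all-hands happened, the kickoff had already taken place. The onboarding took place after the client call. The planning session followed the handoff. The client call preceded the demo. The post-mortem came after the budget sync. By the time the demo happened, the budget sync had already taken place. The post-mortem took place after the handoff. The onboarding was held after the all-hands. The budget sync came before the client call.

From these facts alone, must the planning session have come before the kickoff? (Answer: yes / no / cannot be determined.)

Tracing the constraints gives the kickoff → the all-hands → the standup → the planning session, so the kickoff must come before the planning session.
That means the planning session cannot be before the kickoff.

no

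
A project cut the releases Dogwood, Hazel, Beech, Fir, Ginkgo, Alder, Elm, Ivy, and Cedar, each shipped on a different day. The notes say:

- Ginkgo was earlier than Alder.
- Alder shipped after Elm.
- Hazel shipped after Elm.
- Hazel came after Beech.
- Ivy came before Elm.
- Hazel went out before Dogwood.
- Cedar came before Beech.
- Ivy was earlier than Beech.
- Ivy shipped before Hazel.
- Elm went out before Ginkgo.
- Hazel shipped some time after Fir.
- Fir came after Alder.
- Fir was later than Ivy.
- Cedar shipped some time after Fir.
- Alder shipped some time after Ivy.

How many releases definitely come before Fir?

Directly stated before Fir: Alder and Ivy.
Elm reaches Fir via Elm → Alder → Fir.
Ginkgo reaches Fir via Ginkgo → Alder → Fir.
That's Alder, Elm, Ginkgo, and Ivy — 4 in all.

4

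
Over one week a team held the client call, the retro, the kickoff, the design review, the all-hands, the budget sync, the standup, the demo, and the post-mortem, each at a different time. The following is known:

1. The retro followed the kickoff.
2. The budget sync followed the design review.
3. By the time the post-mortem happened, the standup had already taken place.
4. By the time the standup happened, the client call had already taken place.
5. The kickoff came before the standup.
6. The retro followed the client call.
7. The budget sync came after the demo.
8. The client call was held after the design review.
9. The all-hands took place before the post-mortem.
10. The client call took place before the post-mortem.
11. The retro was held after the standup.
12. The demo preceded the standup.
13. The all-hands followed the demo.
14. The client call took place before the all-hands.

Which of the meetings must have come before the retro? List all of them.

the client call, the demo, the design review, the kickoff, the standup

Directly stated before the retro: the client call, the kickoff, and the standup.
The demo reaches the retro via the demo → the standup → the retro.
The design review reaches the retro via the design review → the client call → the retro.
No chain forces the all-hands (or any of the others) ahead of the retro.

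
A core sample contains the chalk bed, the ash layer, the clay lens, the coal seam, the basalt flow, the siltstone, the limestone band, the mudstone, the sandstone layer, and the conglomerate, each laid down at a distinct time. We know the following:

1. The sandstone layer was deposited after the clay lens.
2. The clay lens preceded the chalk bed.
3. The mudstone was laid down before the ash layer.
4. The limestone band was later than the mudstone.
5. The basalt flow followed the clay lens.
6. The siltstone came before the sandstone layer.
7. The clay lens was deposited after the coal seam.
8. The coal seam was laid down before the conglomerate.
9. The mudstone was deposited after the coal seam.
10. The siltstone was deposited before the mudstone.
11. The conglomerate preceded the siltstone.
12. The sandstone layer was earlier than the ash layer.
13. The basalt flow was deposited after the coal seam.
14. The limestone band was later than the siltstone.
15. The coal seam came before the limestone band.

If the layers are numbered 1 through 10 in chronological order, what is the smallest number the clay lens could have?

The coal seam must come before the clay lens — 1 forced predecessor.
Nothing else is forced ahead of the clay lens, so its earliest slot is position 1 + 1 = 2.

2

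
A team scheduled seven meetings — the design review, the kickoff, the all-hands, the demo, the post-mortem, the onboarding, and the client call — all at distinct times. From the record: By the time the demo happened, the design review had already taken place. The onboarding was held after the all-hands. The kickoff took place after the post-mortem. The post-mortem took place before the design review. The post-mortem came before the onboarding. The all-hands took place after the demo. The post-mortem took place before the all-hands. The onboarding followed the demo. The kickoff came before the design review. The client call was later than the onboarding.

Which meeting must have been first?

the post-mortem

The post-mortem has a chain of constraints placing it before every other meeting, so the post-mortem must be first.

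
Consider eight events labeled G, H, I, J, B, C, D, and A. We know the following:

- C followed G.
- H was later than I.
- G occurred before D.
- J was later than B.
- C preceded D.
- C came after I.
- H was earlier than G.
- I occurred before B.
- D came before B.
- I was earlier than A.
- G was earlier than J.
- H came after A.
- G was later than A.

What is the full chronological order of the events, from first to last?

The constraints fix every adjacent pair, so only one ordering works:
I → A → H → G → C → D → B → J.

I, A, H, G, C, D, B, J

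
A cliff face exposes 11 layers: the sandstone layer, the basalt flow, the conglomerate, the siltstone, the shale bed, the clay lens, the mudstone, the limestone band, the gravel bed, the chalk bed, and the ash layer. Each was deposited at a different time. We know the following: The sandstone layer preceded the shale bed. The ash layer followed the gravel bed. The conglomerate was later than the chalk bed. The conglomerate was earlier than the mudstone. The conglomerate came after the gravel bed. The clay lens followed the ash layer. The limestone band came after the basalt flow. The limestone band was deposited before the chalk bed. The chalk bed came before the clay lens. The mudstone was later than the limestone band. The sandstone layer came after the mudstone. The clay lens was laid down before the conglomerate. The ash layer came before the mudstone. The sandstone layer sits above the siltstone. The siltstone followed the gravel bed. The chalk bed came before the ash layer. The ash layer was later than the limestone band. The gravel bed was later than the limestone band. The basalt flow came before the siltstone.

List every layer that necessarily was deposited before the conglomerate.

Directly stated before the conglomerate: the chalk bed, the clay lens, and the gravel bed.
The ash layer reaches the conglomerate via the ash layer → the clay lens → the conglomerate.
The basalt flow reaches the conglomerate via the basalt flow → the limestone band → the gravel bed → the conglomerate.
The limestone band reaches the conglomerate via the limestone band → the gravel bed → the conglomerate.

the ash layer, the basalt flow, the chalk bed, the clay lens, the gravel bed, the limestone band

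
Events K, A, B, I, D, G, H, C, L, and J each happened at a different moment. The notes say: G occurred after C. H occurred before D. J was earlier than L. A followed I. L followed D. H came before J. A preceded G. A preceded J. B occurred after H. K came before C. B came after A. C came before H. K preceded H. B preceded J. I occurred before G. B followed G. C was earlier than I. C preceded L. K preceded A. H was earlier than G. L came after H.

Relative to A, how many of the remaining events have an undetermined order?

Forced before A: C, I, and K; forced after A: B, G, J, and L.
That leaves D and H with no forced order relative to A — 2.

2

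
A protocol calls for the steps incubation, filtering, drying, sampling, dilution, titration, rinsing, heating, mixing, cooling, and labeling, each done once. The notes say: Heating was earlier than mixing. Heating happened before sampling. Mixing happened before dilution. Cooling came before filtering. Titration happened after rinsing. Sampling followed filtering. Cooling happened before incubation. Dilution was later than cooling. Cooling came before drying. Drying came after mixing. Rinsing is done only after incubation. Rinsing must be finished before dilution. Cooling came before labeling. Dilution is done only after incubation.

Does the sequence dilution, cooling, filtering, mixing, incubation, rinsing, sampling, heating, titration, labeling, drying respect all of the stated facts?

The constraints require mixing before dilution, but in the proposed sequence dilution appears ahead of mixing. That one violation is enough.

no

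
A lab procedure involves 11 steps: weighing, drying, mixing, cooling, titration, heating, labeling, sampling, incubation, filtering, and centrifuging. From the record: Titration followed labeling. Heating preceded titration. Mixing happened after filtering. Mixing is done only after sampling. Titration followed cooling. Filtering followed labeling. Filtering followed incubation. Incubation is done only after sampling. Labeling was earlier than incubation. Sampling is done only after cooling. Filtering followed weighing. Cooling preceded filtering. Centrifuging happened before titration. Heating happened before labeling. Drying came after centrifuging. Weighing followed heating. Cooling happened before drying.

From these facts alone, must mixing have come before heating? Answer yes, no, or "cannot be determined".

no

Tracing the constraints gives heating → weighing → filtering → mixing, so heating must come before mixing.
That means mixing cannot be before heating.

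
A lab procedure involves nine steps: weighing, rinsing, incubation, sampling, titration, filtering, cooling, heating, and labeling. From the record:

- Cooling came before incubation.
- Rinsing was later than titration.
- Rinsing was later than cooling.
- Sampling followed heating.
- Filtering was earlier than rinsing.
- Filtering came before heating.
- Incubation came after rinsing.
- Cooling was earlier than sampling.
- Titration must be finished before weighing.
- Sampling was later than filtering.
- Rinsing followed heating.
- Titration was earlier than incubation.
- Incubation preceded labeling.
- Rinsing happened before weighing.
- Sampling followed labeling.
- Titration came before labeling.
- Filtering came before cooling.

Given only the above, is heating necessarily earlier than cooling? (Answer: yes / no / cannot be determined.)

cannot be determined

No chain of stated constraints runs from heating to cooling, and none runs from cooling to heating either.
So the relative order of heating and cooling is not fixed by the given facts.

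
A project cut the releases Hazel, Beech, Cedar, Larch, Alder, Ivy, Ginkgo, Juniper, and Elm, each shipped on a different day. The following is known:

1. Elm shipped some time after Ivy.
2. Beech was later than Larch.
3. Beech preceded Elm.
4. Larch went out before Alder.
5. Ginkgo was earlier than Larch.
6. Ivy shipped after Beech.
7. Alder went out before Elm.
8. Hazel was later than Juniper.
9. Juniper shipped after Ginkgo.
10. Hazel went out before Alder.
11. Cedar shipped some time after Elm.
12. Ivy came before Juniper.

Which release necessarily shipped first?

Ginkgo has a chain of constraints placing it before every other release, so Ginkgo must be first.

Ginkgo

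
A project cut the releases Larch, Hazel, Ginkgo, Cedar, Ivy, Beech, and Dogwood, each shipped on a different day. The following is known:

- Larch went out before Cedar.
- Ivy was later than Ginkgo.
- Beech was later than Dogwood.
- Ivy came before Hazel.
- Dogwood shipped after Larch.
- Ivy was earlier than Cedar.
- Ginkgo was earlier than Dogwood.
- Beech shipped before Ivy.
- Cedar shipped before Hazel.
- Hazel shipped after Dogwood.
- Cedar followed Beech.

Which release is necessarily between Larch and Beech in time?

Tracing the constraints gives Larch → Dogwood → Beech, so Dogwood sits after Larch and before Beech.
No other release is forced both after Larch and before Beech.

Dogwood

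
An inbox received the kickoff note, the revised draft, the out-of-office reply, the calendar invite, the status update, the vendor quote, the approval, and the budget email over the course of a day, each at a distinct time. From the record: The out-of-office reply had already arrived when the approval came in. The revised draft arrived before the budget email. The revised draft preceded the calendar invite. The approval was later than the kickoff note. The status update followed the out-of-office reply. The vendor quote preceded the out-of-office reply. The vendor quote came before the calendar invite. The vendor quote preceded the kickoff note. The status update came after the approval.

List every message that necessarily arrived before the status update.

Directly stated before the status update: the approval and the out-of-office reply.
The kickoff note reaches the status update via the kickoff note → the approval → the status update.
The vendor quote reaches the status update via the vendor quote → the out-of-office reply → the status update.

the approval, the kickoff note, the out-of-office reply, the vendor quote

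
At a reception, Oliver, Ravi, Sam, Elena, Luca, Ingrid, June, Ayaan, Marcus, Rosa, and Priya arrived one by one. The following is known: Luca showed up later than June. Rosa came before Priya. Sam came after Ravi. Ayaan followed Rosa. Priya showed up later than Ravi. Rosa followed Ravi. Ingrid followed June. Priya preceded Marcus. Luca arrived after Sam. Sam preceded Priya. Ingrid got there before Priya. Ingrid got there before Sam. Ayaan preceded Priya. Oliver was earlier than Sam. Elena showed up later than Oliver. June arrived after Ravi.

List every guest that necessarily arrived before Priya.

Ayaan, Ingrid, June, Oliver, Ravi, Rosa, Sam

Directly stated before Priya: Ayaan, Ingrid, Ravi, Rosa, and Sam.
June reaches Priya via June → Ingrid → Priya.
Oliver reaches Priya via Oliver → Sam → Priya.
No chain forces Elena (or any of the others) ahead of Priya.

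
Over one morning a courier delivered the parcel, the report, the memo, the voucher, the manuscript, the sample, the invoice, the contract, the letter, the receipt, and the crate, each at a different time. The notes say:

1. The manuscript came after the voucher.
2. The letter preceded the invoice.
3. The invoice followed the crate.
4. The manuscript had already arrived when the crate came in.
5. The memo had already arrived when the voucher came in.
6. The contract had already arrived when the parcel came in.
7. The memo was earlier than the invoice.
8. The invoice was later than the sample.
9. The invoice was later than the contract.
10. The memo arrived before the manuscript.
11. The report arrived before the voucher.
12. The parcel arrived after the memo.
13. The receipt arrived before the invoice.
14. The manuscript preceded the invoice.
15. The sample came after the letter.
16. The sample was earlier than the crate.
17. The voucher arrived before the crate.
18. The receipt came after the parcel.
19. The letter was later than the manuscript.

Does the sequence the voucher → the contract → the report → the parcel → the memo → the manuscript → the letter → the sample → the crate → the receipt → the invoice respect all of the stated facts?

no

The constraints require the memo before the voucher, but in the proposed sequence the voucher appears ahead of the memo. That one violation is enough.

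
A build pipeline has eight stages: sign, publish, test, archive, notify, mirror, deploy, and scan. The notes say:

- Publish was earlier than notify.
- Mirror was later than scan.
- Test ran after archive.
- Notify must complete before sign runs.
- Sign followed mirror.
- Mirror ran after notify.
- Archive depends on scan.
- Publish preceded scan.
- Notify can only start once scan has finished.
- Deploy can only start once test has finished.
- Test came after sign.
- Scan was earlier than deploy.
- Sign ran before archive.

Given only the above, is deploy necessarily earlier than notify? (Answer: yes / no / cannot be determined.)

no

Tracing the constraints gives notify → sign → test → deploy, so notify must come before deploy.
That means deploy cannot be before notify.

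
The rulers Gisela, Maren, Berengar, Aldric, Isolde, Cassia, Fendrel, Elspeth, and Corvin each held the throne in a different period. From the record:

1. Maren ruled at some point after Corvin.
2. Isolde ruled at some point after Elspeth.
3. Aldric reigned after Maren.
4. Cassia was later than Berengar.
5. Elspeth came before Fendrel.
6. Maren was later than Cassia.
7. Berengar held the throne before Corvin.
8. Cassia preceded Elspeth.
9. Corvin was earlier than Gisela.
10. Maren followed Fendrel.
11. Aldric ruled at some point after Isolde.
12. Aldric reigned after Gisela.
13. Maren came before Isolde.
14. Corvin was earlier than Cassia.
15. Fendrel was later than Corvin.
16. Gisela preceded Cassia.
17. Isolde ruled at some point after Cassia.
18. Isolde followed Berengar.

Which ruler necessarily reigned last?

Every other ruler has a chain of constraints placing them before Aldric, so Aldric is last.

Aldric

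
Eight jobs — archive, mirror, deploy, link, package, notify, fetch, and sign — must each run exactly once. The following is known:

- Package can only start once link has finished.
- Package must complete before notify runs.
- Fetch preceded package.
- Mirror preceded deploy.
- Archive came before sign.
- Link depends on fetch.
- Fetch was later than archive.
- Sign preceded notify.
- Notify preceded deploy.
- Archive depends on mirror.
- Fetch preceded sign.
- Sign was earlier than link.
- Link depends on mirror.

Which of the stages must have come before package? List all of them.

Directly stated before package: fetch and link.
Archive reaches package via archive → fetch → package.
Mirror reaches package via mirror → link → package.
Sign reaches package via sign → link → package.
No chain forces deploy (or any of the others) ahead of package.

archive, fetch, link, mirror, sign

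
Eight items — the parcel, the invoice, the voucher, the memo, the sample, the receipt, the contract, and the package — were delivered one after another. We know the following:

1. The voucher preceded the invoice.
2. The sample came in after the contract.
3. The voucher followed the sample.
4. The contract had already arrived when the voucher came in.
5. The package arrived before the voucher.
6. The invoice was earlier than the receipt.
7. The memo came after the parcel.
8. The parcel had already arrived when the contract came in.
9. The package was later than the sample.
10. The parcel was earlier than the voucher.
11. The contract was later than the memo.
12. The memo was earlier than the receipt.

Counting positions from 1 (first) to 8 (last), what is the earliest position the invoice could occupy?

7

The contract, the memo, the package, the parcel, the sample, and the voucher must all come before the invoice — 6 forced predecessors.
Nothing else is forced ahead of the invoice, so its earliest slot is position 6 + 1 = 7.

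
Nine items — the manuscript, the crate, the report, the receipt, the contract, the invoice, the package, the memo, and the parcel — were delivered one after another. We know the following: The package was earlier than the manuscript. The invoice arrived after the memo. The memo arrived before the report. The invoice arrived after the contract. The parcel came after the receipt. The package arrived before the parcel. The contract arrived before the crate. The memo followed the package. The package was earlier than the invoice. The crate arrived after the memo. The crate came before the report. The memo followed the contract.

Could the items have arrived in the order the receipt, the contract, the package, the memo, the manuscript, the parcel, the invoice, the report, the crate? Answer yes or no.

The constraints require the crate before the report, but in the proposed sequence the report appears ahead of the crate. That one violation is enough.

no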